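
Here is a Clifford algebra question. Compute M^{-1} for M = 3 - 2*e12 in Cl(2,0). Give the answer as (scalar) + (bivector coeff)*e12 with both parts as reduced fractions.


M = 3 - 2*e12, where e12^2 = -1.
Since M commutes with its reverse ~M = a - b*e12, M * ~M = a^2 - b^2*e12^2 = a^2 + b^2.
So M^{-1} = ~M / (a^2 + b^2) = (a - b*e12)/(a^2 + b^2).
a^2 + b^2 = 9 + 4 = 13
Scalar part = 3/13 = 3/13
Bivector coeff = 2/13 = 2/13
M^{-1} = 3/13 + 2/13*e12


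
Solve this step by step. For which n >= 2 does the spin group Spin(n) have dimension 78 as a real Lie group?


dim Spin(n) = dim so(n) = n(n-1)/2.
Solve n(n-1)/2 = 78, i.e. n^2 - n - 156 = 0.
Discriminant = 1 + 8*78 = 625
n = (1 + sqrt(625))/2 = (1 + 25)/2 = 13


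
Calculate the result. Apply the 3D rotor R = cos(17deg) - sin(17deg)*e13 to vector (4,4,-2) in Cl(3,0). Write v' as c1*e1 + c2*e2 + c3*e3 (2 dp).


Rotor R = cos(17deg) - sin(17deg)*e13
Rotation angle theta = 2 * 17 = 34 degrees in the e13 plane (e1 -> e3).
The component perpendicular to the plane (e2) is invariant: v'_2 = v2 = 4.00
cos(34deg) = 0.8290, sin(34deg) = 0.5592
v'_1 = v1*cos(theta) - v3*sin(theta) = 4*0.8290 - (-2)*0.5592 = 4.43
v'_3 = v1*sin(theta) + v3*cos(theta) = 4*0.5592 + (-2)*0.8290 = 0.58
v' = 4.43*e1 + 4.00*e2 + 0.58*e3


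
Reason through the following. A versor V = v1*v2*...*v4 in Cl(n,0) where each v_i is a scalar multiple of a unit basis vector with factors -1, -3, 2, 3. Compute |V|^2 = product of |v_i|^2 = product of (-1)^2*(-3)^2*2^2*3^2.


Each vector v_i has |v_i|^2 = s_i^2
Squared scales: (-1)^2 = 1, (-3)^2 = 9, 2^2 = 4, 3^2 = 9
|V|^2 = 1 * 9 * 4 * 9
= 324


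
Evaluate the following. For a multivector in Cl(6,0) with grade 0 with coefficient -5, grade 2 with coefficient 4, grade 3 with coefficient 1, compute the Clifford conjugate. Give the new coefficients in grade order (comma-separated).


Clifford conjugate sign for grade k: (-1)^(k(k+1)/2)
Grade 0: (-1)^(0*1/2) = (-1)^0 = 1, coeff -5 -> -5
Grade 2: (-1)^(2*3/2) = (-1)^3 = -1, coeff 4 -> -4
Grade 3: (-1)^(3*4/2) = (-1)^6 = 1, coeff 1 -> 1
Conjugated coefficients: -5, -4, 1


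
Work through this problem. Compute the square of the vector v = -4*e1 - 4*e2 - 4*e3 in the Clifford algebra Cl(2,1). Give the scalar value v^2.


v^2 = sum of c_i^2 * e_i^2
Positive signature terms (e_i^2 = +1): (-4)^2 + (-4)^2 = 32
Negative signature terms (e_j^2 = -1): (-4)^2 = 16
v^2 = 32 - 16 = 16


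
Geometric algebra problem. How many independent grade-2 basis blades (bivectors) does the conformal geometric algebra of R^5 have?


The conformal model of R^5 uses Cl(6,1) with m = 5 + 2 = 7 generators.
Number of grade-2 blades = C(m, 2) = C(7, 2)
= 7*6/2 = 21


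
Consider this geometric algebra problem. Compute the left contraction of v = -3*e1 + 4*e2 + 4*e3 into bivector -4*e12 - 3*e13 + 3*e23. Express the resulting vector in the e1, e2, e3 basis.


Left contraction v _| B = <vB>_1 (grade-1 part of the geometric product vB).
Using e1_|e12 = e2, e2_|e12 = -e1, e1_|e13 = e3, e3_|e13 = -e1, e2_|e23 = e3, e3_|e23 = -e2:
e1 coeff: -v2*b12 - v3*b13 = -(4)*(-4) - (4)*(-3) = 28
e2 coeff: v1*b12 - v3*b23 = (-3)*(-4) - (4)*(3) = 0
e3 coeff: v1*b13 + v2*b23 = (-3)*(-3) + (4)*(3) = 21
v _| B = 28*e1 + 0*e2 + 21*e3


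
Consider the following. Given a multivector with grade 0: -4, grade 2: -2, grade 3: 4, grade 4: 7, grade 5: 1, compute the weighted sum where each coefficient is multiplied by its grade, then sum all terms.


Grade-weighted sum = sum of grade_k * coefficient_k
0*(-4) = 0
2*(-2) = -4
3*4 = 12
4*7 = 28
5*1 = 5
Total = 0 + (-4) + 12 + 28 + 5 = 41


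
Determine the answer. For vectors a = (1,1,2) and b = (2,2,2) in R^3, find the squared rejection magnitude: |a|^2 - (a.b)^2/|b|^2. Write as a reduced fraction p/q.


|a|^2 = 1^2 + 1^2 + 2^2 = 6
|b|^2 = 2^2 + 2^2 + 2^2 = 12
a . b = 1*2 + 1*2 + 2*2 = 8
(a.b)^2 = 8^2 = 64
|rej|^2 = 6 - 64/12
= (72 - 64)/12
= 8/12
In lowest terms: 2/3


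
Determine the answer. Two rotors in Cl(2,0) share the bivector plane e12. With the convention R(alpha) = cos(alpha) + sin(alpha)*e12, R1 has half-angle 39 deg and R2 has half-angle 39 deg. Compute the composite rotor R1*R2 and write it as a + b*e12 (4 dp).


Same-plane rotors commute and their half-angles add:
R1*R2 = cos(a1 + a2) + sin(a1 + a2)*e12.
a1 + a2 = 39 + 39 = 78 deg
cos(78 deg) = 0.2079
sin(78 deg) = 0.9781
R1*R2 = 0.2079 + 0.9781*e12


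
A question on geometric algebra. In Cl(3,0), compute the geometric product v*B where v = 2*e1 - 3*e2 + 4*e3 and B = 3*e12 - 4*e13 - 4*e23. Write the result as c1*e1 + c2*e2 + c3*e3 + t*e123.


vB has grade-1 (vector) and grade-3 (trivector) parts: vB = (v _| B) + (v ^ B).
Vector part <vB>_1:
  e1: -v2*b12 - v3*b13 = -(-3)*(3) - (4)*(-4) = 25
  e2: v1*b12 - v3*b23 = (2)*(3) - (4)*(-4) = 22
  e3: v1*b13 + v2*b23 = (2)*(-4) + (-3)*(-4) = 4
Trivector part <vB>_3:
  e123: v1*b23 - v2*b13 + v3*b12 = (2)*(-4) - (-3)*(-4) + (4)*(3) = -8
vB = 25*e1 + 22*e2 + 4*e3 - 8*e123


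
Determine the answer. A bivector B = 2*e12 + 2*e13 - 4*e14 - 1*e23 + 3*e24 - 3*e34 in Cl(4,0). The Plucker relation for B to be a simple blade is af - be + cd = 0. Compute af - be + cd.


Plucker relation: af - be + cd
a*f = 2*(-3) = -6
b*e = 2*3 = 6
c*d = (-4)*(-1) = 4
af - be + cd = -6 - 6 + 4
= -8


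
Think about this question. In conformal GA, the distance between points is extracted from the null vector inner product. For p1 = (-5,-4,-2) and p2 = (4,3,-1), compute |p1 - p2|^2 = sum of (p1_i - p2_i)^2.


p1 - p2 = (-9, -7, -1)
|p1 - p2|^2 = (-9)^2 + (-7)^2 + (-1)^2
= 81 + 49 + 1
= 131


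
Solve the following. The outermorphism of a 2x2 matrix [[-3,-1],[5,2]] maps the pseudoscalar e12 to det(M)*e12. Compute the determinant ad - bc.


The outermorphism of a linear map f sends e1^e2 to f(e1)^f(e2).
f(e1) = -3*e1 + 5*e2
f(e2) = -1*e1 + 2*e2
f(e1) ^ f(e2) = (-3*e1 + 5*e2) ^ (-1*e1 + 2*e2)
= (-3)*2*e12 + 5*(-1)*e21
= (-6 - (-5))*e12
= -1*e12
Coefficient = -1


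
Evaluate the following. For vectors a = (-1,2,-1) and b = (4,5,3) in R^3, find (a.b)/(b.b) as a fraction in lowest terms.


Projection coefficient = (a . b) / (b . b)
a . b = (-1)*4 + 2*5 + (-1)*3
= -4 + 10 + (-3) = 3
b . b = 4^2 + 5^2 + 3^2
= 16 + 25 + 9 = 50
Coefficient = 3/50
In lowest terms: 3/50


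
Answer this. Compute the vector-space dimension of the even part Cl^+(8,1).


Even subalgebra dimension = 2^(n-1)
n = 8 + 1 = 9
2^(9 - 1) = 2^8 = 256
Verification: sum of C(9,k) for even k = 1 + 36 + 126 + 84 + 9 = 256
Result = 256


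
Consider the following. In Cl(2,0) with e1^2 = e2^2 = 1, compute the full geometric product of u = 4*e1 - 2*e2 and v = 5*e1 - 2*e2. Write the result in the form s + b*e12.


Expand: (4*e1 - 2*e2)(5*e1 - 2*e2)
= 4*5*e1e1 + 4*(-2)*e1e2 + (-2)*5*e2e1 + (-2)*(-2)*e2e2
Using e1^2 = e2^2 = 1, e2e1 = -e1e2:
Scalar part s = 4*5 + (-2)*(-2) = 20 + 4 = 24
Bivector part b = 4*(-2) - (-2)*5 = -8 - (-10) = 2
uv = 24 + 2*e12


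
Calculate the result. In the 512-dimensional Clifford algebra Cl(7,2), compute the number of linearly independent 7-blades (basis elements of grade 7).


Number of grade-k basis blades in Cl(p,q) with n = p + q is C(n, k).
n = 7 + 2 = 9
C(9, 7) = 9! / (7! * 2!)
= 362880 / (5040 * 2)
= 36


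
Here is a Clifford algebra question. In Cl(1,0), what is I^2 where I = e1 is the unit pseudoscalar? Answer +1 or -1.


The pseudoscalar I = e1...e_n (product of all n generators) of Cl(p,q) satisfies I^2 = (-1)^(q + n(n-1)/2).
p = 1, q = 0, n = p + q = 1
n(n-1)/2 = 1 * 0 / 2 = 0
Exponent = q + n(n-1)/2 = 0 + 0 = 0
I^2 = (-1)^0 = +1


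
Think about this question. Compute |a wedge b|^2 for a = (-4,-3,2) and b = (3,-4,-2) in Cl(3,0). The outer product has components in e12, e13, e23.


a wedge b = (a1*b2 - a2*b1)*e12 + (a1*b3 - a3*b1)*e13 + (a2*b3 - a3*b2)*e23
e12 coeff: (-4)*(-4) - (-3)*3 = 16 - (-9) = 25
e13 coeff: (-4)*(-2) - 2*3 = 8 - 6 = 2
e23 coeff: (-3)*(-2) - 2*(-4) = 6 - (-8) = 14
|a wedge b|^2 = 25^2 + 2^2 + 14^2
= 625 + 4 + 196
= 825


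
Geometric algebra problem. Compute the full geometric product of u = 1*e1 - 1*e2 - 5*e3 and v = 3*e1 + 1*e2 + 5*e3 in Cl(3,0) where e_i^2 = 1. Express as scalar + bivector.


In Cl(3,0): e_i^2 = 1, e_ie_j = -e_je_i for i != j.
Scalar part = u . v = 1*3 + (-1)*1 + (-5)*5
= 3 + (-1) + (-25) = -23
e12 coeff = 1*1 - (-1)*3 = 1 - (-3) = 4
e13 coeff = 1*5 - (-5)*3 = 5 - (-15) = 20
e23 coeff = (-1)*5 - (-5)*1 = -5 - (-5) = 0
uv = -23 + 4*e12 + 20*e13 + 0*e23


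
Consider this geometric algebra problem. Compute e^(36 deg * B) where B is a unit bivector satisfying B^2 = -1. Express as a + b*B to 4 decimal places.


For a unit bivector B with B^2 = -1, the exponential series gives
e^(theta*B) = cos(theta) + sin(theta)*B (the GA analogue of Euler's formula).
theta = 36 degrees = 0.628319 rad
cos(36 deg) = 0.8090
sin(36 deg) = 0.5878
exp(theta*B) = 0.8090 + 0.5878*B


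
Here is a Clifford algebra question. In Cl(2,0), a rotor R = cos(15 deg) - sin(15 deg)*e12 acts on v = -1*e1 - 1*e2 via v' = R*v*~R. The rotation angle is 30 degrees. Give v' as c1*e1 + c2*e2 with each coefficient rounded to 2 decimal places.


Rotor R = cos(15deg) - sin(15deg)*e12
Rotation angle theta = 2 * 15 = 30 degrees
v' = R*v*~R rotates v by theta.
cos(30deg) = 0.8660, sin(30deg) = 0.5000
v'_1 = -1*cos(30deg) - (-1)*sin(30deg)
= -1*0.8660 - (-1)*0.5000
= -0.37
v'_2 = -1*sin(30deg) + (-1)*cos(30deg)
= -1*0.5000 + (-1)*0.8660
= -1.37
v' = -0.37*e1 - 1.37*e2


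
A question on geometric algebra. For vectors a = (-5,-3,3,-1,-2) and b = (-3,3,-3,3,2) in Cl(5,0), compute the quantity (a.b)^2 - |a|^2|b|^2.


a . b = (-5)*(-3) + (-3)*3 + 3*(-3) + (-1)*3 + (-2)*2
= 15 + (-9) + (-9) + (-3) + (-4) = -10
|a|^2 = (-5)^2 + (-3)^2 + 3^2 + (-1)^2 + (-2)^2 = 48
|b|^2 = (-3)^2 + 3^2 + (-3)^2 + 3^2 + 2^2 = 40
(a.b)^2 = (-10)^2 = 100
|a|^2 * |b|^2 = 48 * 40 = 1920
Result = 100 - 1920 = -1820


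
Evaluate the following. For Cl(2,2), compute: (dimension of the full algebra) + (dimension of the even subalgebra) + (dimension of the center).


n = 2 + 2 = 4
Total dim = 2^4 = 16
Even subalgebra dim = 2^3 = 8
n is even, so center dim = 1
Sum = 16 + 8 + 1 = 25


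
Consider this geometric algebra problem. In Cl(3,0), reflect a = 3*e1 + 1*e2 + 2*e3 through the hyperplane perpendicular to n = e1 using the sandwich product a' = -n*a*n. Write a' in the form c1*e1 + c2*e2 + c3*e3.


Reflection formula: a' = -n*a*n, with n = e1 (unit vector, n^2 = 1).
For reflection through hyperplane perp to e1:
The component along e1 flips sign, others stay.
a = (3, 1, 2)
a' = (-3, 1, 2)
a' = -3*e1 + 1*e2 + 2*e3


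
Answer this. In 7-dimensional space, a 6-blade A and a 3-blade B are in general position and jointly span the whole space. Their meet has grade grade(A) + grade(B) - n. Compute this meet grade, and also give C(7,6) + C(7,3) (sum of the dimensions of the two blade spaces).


Meet grade = grade(A) + grade(B) - n
= 6 + 3 - 7 = 2
C(7,6) = 7
C(7,3) = 35
dim_A + dim_B = 7 + 35 = 42


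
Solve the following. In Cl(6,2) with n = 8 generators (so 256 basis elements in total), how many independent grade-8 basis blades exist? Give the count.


Number of grade-k basis blades in Cl(p,q) with n = p + q is C(n, k).
n = 6 + 2 = 8
C(8, 8) = 8! / (8! * 0!)
= 40320 / (40320 * 1)
= 1


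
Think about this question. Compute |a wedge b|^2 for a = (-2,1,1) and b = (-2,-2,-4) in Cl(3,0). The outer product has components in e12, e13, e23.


a wedge b = (a1*b2 - a2*b1)*e12 + (a1*b3 - a3*b1)*e13 + (a2*b3 - a3*b2)*e23
e12 coeff: (-2)*(-2) - 1*(-2) = 4 - (-2) = 6
e13 coeff: (-2)*(-4) - 1*(-2) = 8 - (-2) = 10
e23 coeff: 1*(-4) - 1*(-2) = -4 - (-2) = -2
|a wedge b|^2 = 6^2 + 10^2 + (-2)^2
= 36 + 100 + 4
= 140


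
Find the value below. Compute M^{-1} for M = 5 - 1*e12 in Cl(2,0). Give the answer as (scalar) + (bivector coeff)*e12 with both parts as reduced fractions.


M = 5 - 1*e12, where e12^2 = -1.
Since M commutes with its reverse ~M = a - b*e12, M * ~M = a^2 - b^2*e12^2 = a^2 + b^2.
So M^{-1} = ~M / (a^2 + b^2) = (a - b*e12)/(a^2 + b^2).
a^2 + b^2 = 25 + 1 = 26
Scalar part = 5/26 = 5/26
Bivector coeff = 1/26 = 1/26
M^{-1} = 5/26 + 1/26*e12


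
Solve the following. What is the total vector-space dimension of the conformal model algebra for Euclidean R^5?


The conformal model of R^5 uses Cl(6,1): the 5 Euclidean generators plus two extra orthogonal generators e+ (e+^2 = +1) and e- (e-^2 = -1), from which the null vectors e0, einf are built.
Number of generators m = 5 + 2 = 7.
dim Cl(p,q) = 2^m = 2^7 = 128


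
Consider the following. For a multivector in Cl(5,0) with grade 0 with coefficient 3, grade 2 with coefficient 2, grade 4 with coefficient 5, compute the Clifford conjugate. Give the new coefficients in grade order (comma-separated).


Clifford conjugate sign for grade k: (-1)^(k(k+1)/2)
Grade 0: (-1)^(0*1/2) = (-1)^0 = 1, coeff 3 -> 3
Grade 2: (-1)^(2*3/2) = (-1)^3 = -1, coeff 2 -> -2
Grade 4: (-1)^(4*5/2) = (-1)^10 = 1, coeff 5 -> 5
Conjugated coefficients: 3, -2, 5


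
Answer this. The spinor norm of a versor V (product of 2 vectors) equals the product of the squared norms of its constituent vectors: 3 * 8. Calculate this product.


Spinor norm N(V) = |v1|^2 * |v2|^2 * ... * |v2|^2
= 3 * 8
Running product: 3, 24
N(V) = 24


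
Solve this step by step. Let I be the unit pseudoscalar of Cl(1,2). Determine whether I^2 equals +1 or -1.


The pseudoscalar I = e1...e_n (product of all n generators) of Cl(p,q) satisfies I^2 = (-1)^(q + n(n-1)/2).
p = 1, q = 2, n = p + q = 3
n(n-1)/2 = 3 * 2 / 2 = 3
Exponent = q + n(n-1)/2 = 2 + 3 = 5
I^2 = (-1)^5 = -1


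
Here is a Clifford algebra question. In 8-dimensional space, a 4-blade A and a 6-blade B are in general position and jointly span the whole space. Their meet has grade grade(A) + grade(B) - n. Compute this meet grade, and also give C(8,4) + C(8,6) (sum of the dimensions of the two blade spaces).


Meet grade = grade(A) + grade(B) - n
= 4 + 6 - 8 = 2
C(8,4) = 70
C(8,6) = 28
dim_A + dim_B = 70 + 28 = 98


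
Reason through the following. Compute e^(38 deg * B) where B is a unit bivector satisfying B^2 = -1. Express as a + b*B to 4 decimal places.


For a unit bivector B with B^2 = -1, the exponential series gives
e^(theta*B) = cos(theta) + sin(theta)*B (the GA analogue of Euler's formula).
theta = 38 degrees = 0.663225 rad
cos(38 deg) = 0.7880
sin(38 deg) = 0.6157
exp(theta*B) = 0.7880 + 0.6157*B


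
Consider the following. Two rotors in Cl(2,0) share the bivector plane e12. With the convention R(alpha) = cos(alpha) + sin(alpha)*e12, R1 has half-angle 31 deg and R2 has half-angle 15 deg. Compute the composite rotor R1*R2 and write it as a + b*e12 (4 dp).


Same-plane rotors commute and their half-angles add:
R1*R2 = cos(a1 + a2) + sin(a1 + a2)*e12.
a1 + a2 = 31 + 15 = 46 deg
cos(46 deg) = 0.6947
sin(46 deg) = 0.7193
R1*R2 = 0.6947 + 0.7193*e12


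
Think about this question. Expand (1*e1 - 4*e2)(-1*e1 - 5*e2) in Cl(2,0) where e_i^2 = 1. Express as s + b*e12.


Expand: (1*e1 - 4*e2)(-1*e1 - 5*e2)
= 1*(-1)*e1e1 + 1*(-5)*e1e2 + (-4)*(-1)*e2e1 + (-4)*(-5)*e2e2
Using e1^2 = e2^2 = 1, e2e1 = -e1e2:
Scalar part s = 1*(-1) + (-4)*(-5) = -1 + 20 = 19
Bivector part b = 1*(-5) - (-4)*(-1) = -5 - 4 = -9
uv = 19 - 9*e12


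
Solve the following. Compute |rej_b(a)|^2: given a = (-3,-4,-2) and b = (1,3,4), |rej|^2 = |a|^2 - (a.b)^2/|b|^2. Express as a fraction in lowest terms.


|a|^2 = (-3)^2 + (-4)^2 + (-2)^2 = 29
|b|^2 = 1^2 + 3^2 + 4^2 = 26
a . b = (-3)*1 + (-4)*3 + (-2)*4 = -23
(a.b)^2 = (-23)^2 = 529
|rej|^2 = 29 - 529/26
= (754 - 529)/26
= 225/26
In lowest terms: 225/26


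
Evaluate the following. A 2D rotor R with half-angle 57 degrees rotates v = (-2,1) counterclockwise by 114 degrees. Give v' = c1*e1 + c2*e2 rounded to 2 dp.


Rotor R = cos(57deg) - sin(57deg)*e12
Rotation angle theta = 2 * 57 = 114 degrees
v' = R*v*~R rotates v by theta.
cos(114deg) = -0.4067, sin(114deg) = 0.9135
v'_1 = -2*cos(114deg) - 1*sin(114deg)
= -2*(-0.4067) - 1*0.9135
= -0.10
v'_2 = -2*sin(114deg) + 1*cos(114deg)
= -2*0.9135 + 1*(-0.4067)
= -2.23
v' = -0.10*e1 - 2.23*e2


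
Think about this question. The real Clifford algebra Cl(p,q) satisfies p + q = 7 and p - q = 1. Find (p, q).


We need p + q = 7 and p - q = 1.
Adding: 2p = 7 + 1 = 8, so p = 4.
Then q = 7 - 4 = 3.
(p, q) = (4, 3)


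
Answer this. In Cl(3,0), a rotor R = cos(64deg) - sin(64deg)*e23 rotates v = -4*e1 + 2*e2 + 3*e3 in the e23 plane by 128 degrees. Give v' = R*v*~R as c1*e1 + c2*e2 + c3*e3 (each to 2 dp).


Rotor R = cos(64deg) - sin(64deg)*e23
Rotation angle theta = 2 * 64 = 128 degrees in the e23 plane (e2 -> e3).
The component perpendicular to the plane (e1) is invariant: v'_1 = v1 = -4.00
cos(128deg) = -0.6157, sin(128deg) = 0.7880
v'_2 = v2*cos(theta) - v3*sin(theta) = 2*(-0.6157) - 3*0.7880 = -3.60
v'_3 = v2*sin(theta) + v3*cos(theta) = 2*0.7880 + 3*(-0.6157) = -0.27
v' = -4.00*e1 - 3.60*e2 - 0.27*e3


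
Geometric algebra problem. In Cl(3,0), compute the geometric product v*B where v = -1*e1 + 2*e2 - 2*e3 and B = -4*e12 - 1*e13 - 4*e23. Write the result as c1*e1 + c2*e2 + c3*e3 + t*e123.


vB has grade-1 (vector) and grade-3 (trivector) parts: vB = (v _| B) + (v ^ B).
Vector part <vB>_1:
  e1: -v2*b12 - v3*b13 = -(2)*(-4) - (-2)*(-1) = 6
  e2: v1*b12 - v3*b23 = (-1)*(-4) - (-2)*(-4) = -4
  e3: v1*b13 + v2*b23 = (-1)*(-1) + (2)*(-4) = -7
Trivector part <vB>_3:
  e123: v1*b23 - v2*b13 + v3*b12 = (-1)*(-4) - (2)*(-1) + (-2)*(-4) = 14
vB = 6*e1 - 4*e2 - 7*e3 + 14*e123


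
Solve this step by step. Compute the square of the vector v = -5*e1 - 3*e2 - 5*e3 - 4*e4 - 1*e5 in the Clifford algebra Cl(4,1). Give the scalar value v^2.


v^2 = sum of c_i^2 * e_i^2
Positive signature terms (e_i^2 = +1): (-5)^2 + (-3)^2 + (-5)^2 + (-4)^2 = 75
Negative signature terms (e_j^2 = -1): (-1)^2 = 1
v^2 = 75 - 1 = 74


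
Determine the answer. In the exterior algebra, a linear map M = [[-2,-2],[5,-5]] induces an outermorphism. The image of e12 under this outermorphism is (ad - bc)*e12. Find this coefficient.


The outermorphism of a linear map f sends e1^e2 to f(e1)^f(e2).
f(e1) = -2*e1 + 5*e2
f(e2) = -2*e1 - 5*e2
f(e1) ^ f(e2) = (-2*e1 + 5*e2) ^ (-2*e1 - 5*e2)
= (-2)*(-5)*e12 + 5*(-2)*e21
= (10 - (-10))*e12
= 20*e12
Coefficient = 20


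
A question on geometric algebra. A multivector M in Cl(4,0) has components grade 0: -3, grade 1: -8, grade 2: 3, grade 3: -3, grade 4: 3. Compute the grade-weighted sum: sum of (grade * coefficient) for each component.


Grade-weighted sum = sum of grade_k * coefficient_k
0*(-3) = 0
1*(-8) = -8
2*3 = 6
3*(-3) = -9
4*3 = 12
Total = 0 + (-8) + 6 + (-9) + 12 = 1


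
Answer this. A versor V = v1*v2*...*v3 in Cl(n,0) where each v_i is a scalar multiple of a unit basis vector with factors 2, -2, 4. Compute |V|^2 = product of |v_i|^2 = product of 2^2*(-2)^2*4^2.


Each vector v_i has |v_i|^2 = s_i^2
Squared scales: 2^2 = 4, (-2)^2 = 4, 4^2 = 16
|V|^2 = 4 * 4 * 16
= 256


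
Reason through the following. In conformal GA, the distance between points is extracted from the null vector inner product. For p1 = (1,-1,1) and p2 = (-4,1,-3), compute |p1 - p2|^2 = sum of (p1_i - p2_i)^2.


p1 - p2 = (5, -2, 4)
|p1 - p2|^2 = 5^2 + (-2)^2 + 4^2
= 25 + 4 + 16
= 45


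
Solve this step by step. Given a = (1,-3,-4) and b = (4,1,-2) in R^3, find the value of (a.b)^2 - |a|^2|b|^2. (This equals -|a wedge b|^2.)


a . b = 1*4 + (-3)*1 + (-4)*(-2)
= 4 + (-3) + 8 = 9
|a|^2 = 1^2 + (-3)^2 + (-4)^2 = 26
|b|^2 = 4^2 + 1^2 + (-2)^2 = 21
(a.b)^2 = 9^2 = 81
|a|^2 * |b|^2 = 26 * 21 = 546
Result = 81 - 546 = -465


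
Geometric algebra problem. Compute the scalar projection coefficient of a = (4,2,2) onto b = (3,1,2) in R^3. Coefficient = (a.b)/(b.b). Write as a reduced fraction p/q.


Projection coefficient = (a . b) / (b . b)
a . b = 4*3 + 2*1 + 2*2
= 12 + 2 + 4 = 18
b . b = 3^2 + 1^2 + 2^2
= 9 + 1 + 4 = 14
Coefficient = 18/14
In lowest terms: 9/7


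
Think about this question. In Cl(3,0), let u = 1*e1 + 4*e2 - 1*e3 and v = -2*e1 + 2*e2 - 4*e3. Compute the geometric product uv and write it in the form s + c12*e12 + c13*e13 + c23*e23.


In Cl(3,0): e_i^2 = 1, e_ie_j = -e_je_i for i != j.
Scalar part = u . v = 1*(-2) + 4*2 + (-1)*(-4)
= -2 + 8 + 4 = 10
e12 coeff = 1*2 - 4*(-2) = 2 - (-8) = 10
e13 coeff = 1*(-4) - (-1)*(-2) = -4 - 2 = -6
e23 coeff = 4*(-4) - (-1)*2 = -16 - (-2) = -14
uv = 10 + 10*e12 - 6*e13 - 14*e23


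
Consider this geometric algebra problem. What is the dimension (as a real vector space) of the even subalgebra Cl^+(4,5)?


Even subalgebra dimension = 2^(n-1)
n = 4 + 5 = 9
2^(9 - 1) = 2^8 = 256
Verification: sum of C(9,k) for even k = 1 + 36 + 126 + 84 + 9 = 256
Result = 256


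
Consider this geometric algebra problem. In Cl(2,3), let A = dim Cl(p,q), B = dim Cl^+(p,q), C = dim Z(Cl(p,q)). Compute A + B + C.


n = 2 + 3 = 5
Total dim = 2^5 = 32
Even subalgebra dim = 2^4 = 16
n is odd, so center dim = 2
Sum = 32 + 16 + 2 = 50


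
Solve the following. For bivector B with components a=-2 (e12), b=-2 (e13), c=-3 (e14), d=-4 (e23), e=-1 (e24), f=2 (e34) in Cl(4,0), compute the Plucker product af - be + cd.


Plucker relation: af - be + cd
a*f = (-2)*2 = -4
b*e = (-2)*(-1) = 2
c*d = (-3)*(-4) = 12
af - be + cd = -4 - 2 + 12
= 6


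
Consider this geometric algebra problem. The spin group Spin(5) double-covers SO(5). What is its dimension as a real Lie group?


Spin(n) double-covers SO(n); both have Lie algebra so(n) of dimension n(n-1)/2.
n = 5
n(n-1) = 5 * 4 = 20
dim Spin(5) = 20/2 = 10


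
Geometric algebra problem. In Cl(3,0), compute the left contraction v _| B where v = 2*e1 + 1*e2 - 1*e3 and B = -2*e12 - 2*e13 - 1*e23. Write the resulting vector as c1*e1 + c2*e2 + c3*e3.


Left contraction v _| B = <vB>_1 (grade-1 part of the geometric product vB).
Using e1_|e12 = e2, e2_|e12 = -e1, e1_|e13 = e3, e3_|e13 = -e1, e2_|e23 = e3, e3_|e23 = -e2:
e1 coeff: -v2*b12 - v3*b13 = -(1)*(-2) - (-1)*(-2) = 0
e2 coeff: v1*b12 - v3*b23 = (2)*(-2) - (-1)*(-1) = -5
e3 coeff: v1*b13 + v2*b23 = (2)*(-2) + (1)*(-1) = -5
v _| B = 0*e1 - 5*e2 - 5*e3


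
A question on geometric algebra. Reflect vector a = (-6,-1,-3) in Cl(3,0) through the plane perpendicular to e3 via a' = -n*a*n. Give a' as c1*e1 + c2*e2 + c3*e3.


Reflection formula: a' = -n*a*n, with n = e3 (unit vector, n^2 = 1).
For reflection through hyperplane perp to e3:
The component along e3 flips sign, others stay.
a = (-6, -1, -3)
a' = (-6, -1, 3)
a' = -6*e1 - 1*e2 + 3*e3


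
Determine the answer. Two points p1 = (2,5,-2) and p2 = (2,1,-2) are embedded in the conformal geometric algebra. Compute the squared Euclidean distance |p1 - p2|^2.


p1 - p2 = (0, 4, 0)
|p1 - p2|^2 = 0^2 + 4^2 + 0^2
= 0 + 16 + 0
= 16


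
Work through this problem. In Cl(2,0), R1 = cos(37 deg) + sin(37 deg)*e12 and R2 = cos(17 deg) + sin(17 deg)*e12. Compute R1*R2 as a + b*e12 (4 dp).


Same-plane rotors commute and their half-angles add:
R1*R2 = cos(a1 + a2) + sin(a1 + a2)*e12.
a1 + a2 = 37 + 17 = 54 deg
cos(54 deg) = 0.5878
sin(54 deg) = 0.8090
R1*R2 = 0.5878 + 0.8090*e12


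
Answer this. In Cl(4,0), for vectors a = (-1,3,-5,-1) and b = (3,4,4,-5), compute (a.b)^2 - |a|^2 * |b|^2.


a . b = (-1)*3 + 3*4 + (-5)*4 + (-1)*(-5)
= -3 + 12 + (-20) + 5 = -6
|a|^2 = (-1)^2 + 3^2 + (-5)^2 + (-1)^2 = 36
|b|^2 = 3^2 + 4^2 + 4^2 + (-5)^2 = 66
(a.b)^2 = (-6)^2 = 36
|a|^2 * |b|^2 = 36 * 66 = 2376
Result = 36 - 2376 = -2340


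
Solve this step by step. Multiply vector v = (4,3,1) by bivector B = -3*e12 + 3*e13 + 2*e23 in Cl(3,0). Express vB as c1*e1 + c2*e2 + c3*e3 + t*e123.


vB has grade-1 (vector) and grade-3 (trivector) parts: vB = (v _| B) + (v ^ B).
Vector part <vB>_1:
  e1: -v2*b12 - v3*b13 = -(3)*(-3) - (1)*(3) = 6
  e2: v1*b12 - v3*b23 = (4)*(-3) - (1)*(2) = -14
  e3: v1*b13 + v2*b23 = (4)*(3) + (3)*(2) = 18
Trivector part <vB>_3:
  e123: v1*b23 - v2*b13 + v3*b12 = (4)*(2) - (3)*(3) + (1)*(-3) = -4
vB = 6*e1 - 14*e2 + 18*e3 - 4*e123


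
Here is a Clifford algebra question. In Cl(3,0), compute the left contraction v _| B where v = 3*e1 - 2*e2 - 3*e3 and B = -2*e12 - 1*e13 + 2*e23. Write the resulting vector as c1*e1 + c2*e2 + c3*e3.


Left contraction v _| B = <vB>_1 (grade-1 part of the geometric product vB).
Using e1_|e12 = e2, e2_|e12 = -e1, e1_|e13 = e3, e3_|e13 = -e1, e2_|e23 = e3, e3_|e23 = -e2:
e1 coeff: -v2*b12 - v3*b13 = -(-2)*(-2) - (-3)*(-1) = -7
e2 coeff: v1*b12 - v3*b23 = (3)*(-2) - (-3)*(2) = 0
e3 coeff: v1*b13 + v2*b23 = (3)*(-1) + (-2)*(2) = -7
v _| B = -7*e1 + 0*e2 - 7*e3


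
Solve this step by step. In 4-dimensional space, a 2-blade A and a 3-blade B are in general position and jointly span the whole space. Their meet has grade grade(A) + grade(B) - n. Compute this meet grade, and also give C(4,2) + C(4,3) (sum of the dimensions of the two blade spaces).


Meet grade = grade(A) + grade(B) - n
= 2 + 3 - 4 = 1
C(4,2) = 6
C(4,3) = 4
dim_A + dim_B = 6 + 4 = 10


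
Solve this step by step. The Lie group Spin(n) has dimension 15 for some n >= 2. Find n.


dim Spin(n) = dim so(n) = n(n-1)/2.
Solve n(n-1)/2 = 15, i.e. n^2 - n - 30 = 0.
Discriminant = 1 + 8*15 = 121
n = (1 + sqrt(121))/2 = (1 + 11)/2 = 6


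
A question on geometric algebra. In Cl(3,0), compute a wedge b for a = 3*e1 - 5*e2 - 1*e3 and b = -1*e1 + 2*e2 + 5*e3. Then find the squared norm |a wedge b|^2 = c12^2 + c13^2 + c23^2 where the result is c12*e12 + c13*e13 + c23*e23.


a wedge b = (a1*b2 - a2*b1)*e12 + (a1*b3 - a3*b1)*e13 + (a2*b3 - a3*b2)*e23
e12 coeff: 3*2 - (-5)*(-1) = 6 - 5 = 1
e13 coeff: 3*5 - (-1)*(-1) = 15 - 1 = 14
e23 coeff: (-5)*5 - (-1)*2 = -25 - (-2) = -23
|a wedge b|^2 = 1^2 + 14^2 + (-23)^2
= 1 + 196 + 529
= 726


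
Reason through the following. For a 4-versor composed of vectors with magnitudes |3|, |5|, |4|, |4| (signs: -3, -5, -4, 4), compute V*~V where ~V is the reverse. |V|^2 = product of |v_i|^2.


Each vector v_i has |v_i|^2 = s_i^2
Squared scales: (-3)^2 = 9, (-5)^2 = 25, (-4)^2 = 16, 4^2 = 16
|V|^2 = 9 * 25 * 16 * 16
= 57600


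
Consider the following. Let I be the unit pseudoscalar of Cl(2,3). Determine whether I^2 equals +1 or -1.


The pseudoscalar I = e1...e_n (product of all n generators) of Cl(p,q) satisfies I^2 = (-1)^(q + n(n-1)/2).
p = 2, q = 3, n = p + q = 5
n(n-1)/2 = 5 * 4 / 2 = 10
Exponent = q + n(n-1)/2 = 3 + 10 = 13
I^2 = (-1)^13 = -1


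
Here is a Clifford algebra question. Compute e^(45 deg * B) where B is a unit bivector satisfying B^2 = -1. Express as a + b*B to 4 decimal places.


For a unit bivector B with B^2 = -1, the exponential series gives
e^(theta*B) = cos(theta) + sin(theta)*B (the GA analogue of Euler's formula).
theta = 45 degrees = 0.785398 rad
cos(45 deg) = 0.7071
sin(45 deg) = 0.7071
exp(theta*B) = 0.7071 + 0.7071*B


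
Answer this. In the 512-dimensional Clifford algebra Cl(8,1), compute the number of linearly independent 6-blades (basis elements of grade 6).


Number of grade-k basis blades in Cl(p,q) with n = p + q is C(n, k).
n = 8 + 1 = 9
C(9, 6) = 9! / (6! * 3!)
= 362880 / (720 * 6)
= 84


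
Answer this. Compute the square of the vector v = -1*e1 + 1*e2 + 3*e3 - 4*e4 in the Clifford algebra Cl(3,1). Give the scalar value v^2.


v^2 = sum of c_i^2 * e_i^2
Positive signature terms (e_i^2 = +1): (-1)^2 + 1^2 + 3^2 = 11
Negative signature terms (e_j^2 = -1): (-4)^2 = 16
v^2 = 11 - 16 = -5


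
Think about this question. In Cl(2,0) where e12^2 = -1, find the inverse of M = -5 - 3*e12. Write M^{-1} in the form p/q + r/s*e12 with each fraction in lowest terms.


M = -5 - 3*e12, where e12^2 = -1.
Since M commutes with its reverse ~M = a - b*e12, M * ~M = a^2 - b^2*e12^2 = a^2 + b^2.
So M^{-1} = ~M / (a^2 + b^2) = (a - b*e12)/(a^2 + b^2).
a^2 + b^2 = 25 + 9 = 34
Scalar part = -5/34 = -5/34
Bivector coeff = 3/34 = 3/34
M^{-1} = -5/34 + 3/34*e12


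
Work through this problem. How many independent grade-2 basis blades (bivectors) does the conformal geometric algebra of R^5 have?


The conformal model of R^5 uses Cl(6,1) with m = 5 + 2 = 7 generators.
Number of grade-2 blades = C(m, 2) = C(7, 2)
= 7*6/2 = 21


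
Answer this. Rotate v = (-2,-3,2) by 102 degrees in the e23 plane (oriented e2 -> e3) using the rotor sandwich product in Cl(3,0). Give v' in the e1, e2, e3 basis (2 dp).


Rotor R = cos(51deg) - sin(51deg)*e23
Rotation angle theta = 2 * 51 = 102 degrees in the e23 plane (e2 -> e3).
The component perpendicular to the plane (e1) is invariant: v'_1 = v1 = -2.00
cos(102deg) = -0.2079, sin(102deg) = 0.9781
v'_2 = v2*cos(theta) - v3*sin(theta) = -3*(-0.2079) - 2*0.9781 = -1.33
v'_3 = v2*sin(theta) + v3*cos(theta) = -3*0.9781 + 2*(-0.2079) = -3.35
v' = -2.00*e1 - 1.33*e2 - 3.35*e3


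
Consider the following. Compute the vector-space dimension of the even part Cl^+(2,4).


Even subalgebra dimension = 2^(n-1)
n = 2 + 4 = 6
2^(6 - 1) = 2^5 = 32
Verification: sum of C(6,k) for even k = 1 + 15 + 15 + 1 = 32
Result = 32


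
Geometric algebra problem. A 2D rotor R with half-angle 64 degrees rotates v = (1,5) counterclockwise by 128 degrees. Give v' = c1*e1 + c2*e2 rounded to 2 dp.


Rotor R = cos(64deg) - sin(64deg)*e12
Rotation angle theta = 2 * 64 = 128 degrees
v' = R*v*~R rotates v by theta.
cos(128deg) = -0.6157, sin(128deg) = 0.7880
v'_1 = 1*cos(128deg) - 5*sin(128deg)
= 1*(-0.6157) - 5*0.7880
= -4.56
v'_2 = 1*sin(128deg) + 5*cos(128deg)
= 1*0.7880 + 5*(-0.6157)
= -2.29
v' = -4.56*e1 - 2.29*e2


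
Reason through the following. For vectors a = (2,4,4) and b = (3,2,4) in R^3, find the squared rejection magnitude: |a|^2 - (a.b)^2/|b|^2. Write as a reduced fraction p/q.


|a|^2 = 2^2 + 4^2 + 4^2 = 36
|b|^2 = 3^2 + 2^2 + 4^2 = 29
a . b = 2*3 + 4*2 + 4*4 = 30
(a.b)^2 = 30^2 = 900
|rej|^2 = 36 - 900/29
= (1044 - 900)/29
= 144/29
In lowest terms: 144/29


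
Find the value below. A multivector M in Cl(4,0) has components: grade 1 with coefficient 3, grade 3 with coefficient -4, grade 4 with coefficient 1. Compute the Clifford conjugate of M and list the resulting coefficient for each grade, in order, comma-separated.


Clifford conjugate sign for grade k: (-1)^(k(k+1)/2)
Grade 1: (-1)^(1*2/2) = (-1)^1 = -1, coeff 3 -> -3
Grade 3: (-1)^(3*4/2) = (-1)^6 = 1, coeff -4 -> -4
Grade 4: (-1)^(4*5/2) = (-1)^10 = 1, coeff 1 -> 1
Conjugated coefficients: -3, -4, 1


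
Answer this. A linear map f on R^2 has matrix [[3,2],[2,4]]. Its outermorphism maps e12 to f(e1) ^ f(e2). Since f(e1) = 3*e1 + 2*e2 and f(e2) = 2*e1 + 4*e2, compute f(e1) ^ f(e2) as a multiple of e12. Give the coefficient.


The outermorphism of a linear map f sends e1^e2 to f(e1)^f(e2).
f(e1) = 3*e1 + 2*e2
f(e2) = 2*e1 + 4*e2
f(e1) ^ f(e2) = (3*e1 + 2*e2) ^ (2*e1 + 4*e2)
= 3*4*e12 + 2*2*e21
= (12 - 4)*e12
= 8*e12
Coefficient = 8


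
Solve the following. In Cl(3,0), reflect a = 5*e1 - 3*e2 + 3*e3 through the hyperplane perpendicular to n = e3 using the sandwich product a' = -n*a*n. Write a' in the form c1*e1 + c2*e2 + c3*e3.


Reflection formula: a' = -n*a*n, with n = e3 (unit vector, n^2 = 1).
For reflection through hyperplane perp to e3:
The component along e3 flips sign, others stay.
a = (5, -3, 3)
a' = (5, -3, -3)
a' = 5*e1 - 3*e2 - 3*e3


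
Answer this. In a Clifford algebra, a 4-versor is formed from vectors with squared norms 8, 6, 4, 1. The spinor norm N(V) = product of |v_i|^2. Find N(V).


Spinor norm N(V) = |v1|^2 * |v2|^2 * ... * |v4|^2
= 8 * 6 * 4 * 1
Running product: 8, 48, 192, 192
N(V) = 192


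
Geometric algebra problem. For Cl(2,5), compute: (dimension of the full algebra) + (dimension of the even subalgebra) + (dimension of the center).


n = 2 + 5 = 7
Total dim = 2^7 = 128
Even subalgebra dim = 2^6 = 64
n is odd, so center dim = 2
Sum = 128 + 64 + 2 = 194


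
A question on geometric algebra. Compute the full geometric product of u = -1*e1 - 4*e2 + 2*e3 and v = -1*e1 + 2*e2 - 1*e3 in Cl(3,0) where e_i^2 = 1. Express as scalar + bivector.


In Cl(3,0): e_i^2 = 1, e_ie_j = -e_je_i for i != j.
Scalar part = u . v = (-1)*(-1) + (-4)*2 + 2*(-1)
= 1 + (-8) + (-2) = -9
e12 coeff = (-1)*2 - (-4)*(-1) = -2 - 4 = -6
e13 coeff = (-1)*(-1) - 2*(-1) = 1 - (-2) = 3
e23 coeff = (-4)*(-1) - 2*2 = 4 - 4 = 0
uv = -9 - 6*e12 + 3*e13 + 0*e23


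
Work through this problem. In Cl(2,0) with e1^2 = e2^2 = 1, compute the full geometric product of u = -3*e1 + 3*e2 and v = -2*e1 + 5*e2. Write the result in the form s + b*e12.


Expand: (-3*e1 + 3*e2)(-2*e1 + 5*e2)
= (-3)*(-2)*e1e1 + (-3)*5*e1e2 + 3*(-2)*e2e1 + 3*5*e2e2
Using e1^2 = e2^2 = 1, e2e1 = -e1e2:
Scalar part s = (-3)*(-2) + 3*5 = 6 + 15 = 21
Bivector part b = (-3)*5 - 3*(-2) = -15 - (-6) = -9
uv = 21 - 9*e12


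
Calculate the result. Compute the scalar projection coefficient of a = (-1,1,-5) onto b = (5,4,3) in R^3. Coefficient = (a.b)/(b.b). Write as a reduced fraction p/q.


Projection coefficient = (a . b) / (b . b)
a . b = (-1)*5 + 1*4 + (-5)*3
= -5 + 4 + (-15) = -16
b . b = 5^2 + 4^2 + 3^2
= 25 + 16 + 9 = 50
Coefficient = -16/50
In lowest terms: -8/25


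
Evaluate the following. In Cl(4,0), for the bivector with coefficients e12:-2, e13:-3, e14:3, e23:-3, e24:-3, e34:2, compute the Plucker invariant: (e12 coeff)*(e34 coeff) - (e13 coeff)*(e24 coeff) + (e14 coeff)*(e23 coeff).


Plucker relation: af - be + cd
a*f = (-2)*2 = -4
b*e = (-3)*(-3) = 9
c*d = 3*(-3) = -9
af - be + cd = -4 - 9 + (-9)
= -22


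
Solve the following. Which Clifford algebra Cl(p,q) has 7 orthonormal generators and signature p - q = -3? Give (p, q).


We need p + q = 7 and p - q = -3.
Adding: 2p = 7 + (-3) = 4, so p = 2.
Then q = 7 - 2 = 5.
(p, q) = (2, 5)


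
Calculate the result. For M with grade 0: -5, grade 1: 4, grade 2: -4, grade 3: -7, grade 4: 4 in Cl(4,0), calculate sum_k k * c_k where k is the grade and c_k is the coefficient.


Grade-weighted sum = sum of grade_k * coefficient_k
0*(-5) = 0
1*4 = 4
2*(-4) = -8
3*(-7) = -21
4*4 = 16
Total = 0 + 4 + (-8) + (-21) + 16 = -9


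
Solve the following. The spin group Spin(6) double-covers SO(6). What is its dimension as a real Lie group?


Spin(n) double-covers SO(n); both have Lie algebra so(n) of dimension n(n-1)/2.
n = 6
n(n-1) = 6 * 5 = 30
dim Spin(6) = 30/2 = 15


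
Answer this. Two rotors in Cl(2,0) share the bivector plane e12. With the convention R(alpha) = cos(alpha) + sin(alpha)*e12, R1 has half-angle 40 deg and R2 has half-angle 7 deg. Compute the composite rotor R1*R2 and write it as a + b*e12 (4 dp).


Same-plane rotors commute and their half-angles add:
R1*R2 = cos(a1 + a2) + sin(a1 + a2)*e12.
a1 + a2 = 40 + 7 = 47 deg
cos(47 deg) = 0.6820
sin(47 deg) = 0.7314
R1*R2 = 0.6820 + 0.7314*e12


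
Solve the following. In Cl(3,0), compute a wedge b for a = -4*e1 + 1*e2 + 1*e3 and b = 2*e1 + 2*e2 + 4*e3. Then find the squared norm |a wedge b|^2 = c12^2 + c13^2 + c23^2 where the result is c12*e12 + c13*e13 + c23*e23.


a wedge b = (a1*b2 - a2*b1)*e12 + (a1*b3 - a3*b1)*e13 + (a2*b3 - a3*b2)*e23
e12 coeff: (-4)*2 - 1*2 = -8 - 2 = -10
e13 coeff: (-4)*4 - 1*2 = -16 - 2 = -18
e23 coeff: 1*4 - 1*2 = 4 - 2 = 2
|a wedge b|^2 = (-10)^2 + (-18)^2 + 2^2
= 100 + 324 + 4
= 428


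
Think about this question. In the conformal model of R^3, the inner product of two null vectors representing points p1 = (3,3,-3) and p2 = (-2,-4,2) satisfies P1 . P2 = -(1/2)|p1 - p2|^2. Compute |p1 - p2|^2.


p1 - p2 = (5, 7, -5)
|p1 - p2|^2 = 5^2 + 7^2 + (-5)^2
= 25 + 49 + 25
= 99


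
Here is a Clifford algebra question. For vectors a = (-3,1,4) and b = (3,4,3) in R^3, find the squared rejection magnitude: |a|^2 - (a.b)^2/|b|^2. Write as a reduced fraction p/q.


|a|^2 = (-3)^2 + 1^2 + 4^2 = 26
|b|^2 = 3^2 + 4^2 + 3^2 = 34
a . b = (-3)*3 + 1*4 + 4*3 = 7
(a.b)^2 = 7^2 = 49
|rej|^2 = 26 - 49/34
= (884 - 49)/34
= 835/34
In lowest terms: 835/34


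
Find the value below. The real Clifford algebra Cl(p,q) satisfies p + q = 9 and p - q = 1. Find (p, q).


We need p + q = 9 and p - q = 1.
Adding: 2p = 9 + 1 = 10, so p = 5.
Then q = 9 - 5 = 4.
(p, q) = (5, 4)


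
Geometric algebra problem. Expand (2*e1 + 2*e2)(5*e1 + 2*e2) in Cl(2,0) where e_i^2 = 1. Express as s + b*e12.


Expand: (2*e1 + 2*e2)(5*e1 + 2*e2)
= 2*5*e1e1 + 2*2*e1e2 + 2*5*e2e1 + 2*2*e2e2
Using e1^2 = e2^2 = 1, e2e1 = -e1e2:
Scalar part s = 2*5 + 2*2 = 10 + 4 = 14
Bivector part b = 2*2 - 2*5 = 4 - 10 = -6
uv = 14 - 6*e12


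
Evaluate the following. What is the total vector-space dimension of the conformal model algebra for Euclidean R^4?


The conformal model of R^4 uses Cl(5,1): the 4 Euclidean generators plus two extra orthogonal generators e+ (e+^2 = +1) and e- (e-^2 = -1), from which the null vectors e0, einf are built.
Number of generators m = 4 + 2 = 6.
dim Cl(p,q) = 2^m = 2^6 = 64


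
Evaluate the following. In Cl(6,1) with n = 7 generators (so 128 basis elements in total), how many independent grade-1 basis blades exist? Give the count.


Number of grade-k basis blades in Cl(p,q) with n = p + q is C(n, k).
n = 6 + 1 = 7
C(7, 1) = 7! / (1! * 6!)
= 5040 / (1 * 720)
= 7


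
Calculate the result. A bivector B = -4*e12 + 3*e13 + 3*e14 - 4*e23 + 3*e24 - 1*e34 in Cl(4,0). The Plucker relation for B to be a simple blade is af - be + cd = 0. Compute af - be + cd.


Plucker relation: af - be + cd
a*f = (-4)*(-1) = 4
b*e = 3*3 = 9
c*d = 3*(-4) = -12
af - be + cd = 4 - 9 + (-12)
= -17


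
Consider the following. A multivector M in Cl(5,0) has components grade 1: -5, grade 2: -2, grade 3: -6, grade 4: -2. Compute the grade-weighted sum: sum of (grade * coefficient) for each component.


Grade-weighted sum = sum of grade_k * coefficient_k
1*(-5) = -5
2*(-2) = -4
3*(-6) = -18
4*(-2) = -8
Total = -5 + (-4) + (-18) + (-8) = -35


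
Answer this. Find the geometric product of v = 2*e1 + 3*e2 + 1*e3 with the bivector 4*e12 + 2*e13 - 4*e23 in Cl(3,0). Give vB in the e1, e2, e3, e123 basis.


vB has grade-1 (vector) and grade-3 (trivector) parts: vB = (v _| B) + (v ^ B).
Vector part <vB>_1:
  e1: -v2*b12 - v3*b13 = -(3)*(4) - (1)*(2) = -14
  e2: v1*b12 - v3*b23 = (2)*(4) - (1)*(-4) = 12
  e3: v1*b13 + v2*b23 = (2)*(2) + (3)*(-4) = -8
Trivector part <vB>_3:
  e123: v1*b23 - v2*b13 + v3*b12 = (2)*(-4) - (3)*(2) + (1)*(4) = -10
vB = -14*e1 + 12*e2 - 8*e3 - 10*e123


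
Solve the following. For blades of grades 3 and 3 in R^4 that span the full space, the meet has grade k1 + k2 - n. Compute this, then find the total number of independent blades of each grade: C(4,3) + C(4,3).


Meet grade = grade(A) + grade(B) - n
= 3 + 3 - 4 = 2
C(4,3) = 4
C(4,3) = 4
dim_A + dim_B = 4 + 4 = 8


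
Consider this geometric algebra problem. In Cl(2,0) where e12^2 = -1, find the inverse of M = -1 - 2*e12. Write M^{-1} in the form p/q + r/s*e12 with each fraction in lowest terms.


M = -1 - 2*e12, where e12^2 = -1.
Since M commutes with its reverse ~M = a - b*e12, M * ~M = a^2 - b^2*e12^2 = a^2 + b^2.
So M^{-1} = ~M / (a^2 + b^2) = (a - b*e12)/(a^2 + b^2).
a^2 + b^2 = 1 + 4 = 5
Scalar part = -1/5 = -1/5
Bivector coeff = 2/5 = 2/5
M^{-1} = -1/5 + 2/5*e12


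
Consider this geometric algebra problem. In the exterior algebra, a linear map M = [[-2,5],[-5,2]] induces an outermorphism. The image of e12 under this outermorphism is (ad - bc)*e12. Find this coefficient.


The outermorphism of a linear map f sends e1^e2 to f(e1)^f(e2).
f(e1) = -2*e1 - 5*e2
f(e2) = 5*e1 + 2*e2
f(e1) ^ f(e2) = (-2*e1 - 5*e2) ^ (5*e1 + 2*e2)
= (-2)*2*e12 + (-5)*5*e21
= (-4 - (-25))*e12
= 21*e12
Coefficient = 21


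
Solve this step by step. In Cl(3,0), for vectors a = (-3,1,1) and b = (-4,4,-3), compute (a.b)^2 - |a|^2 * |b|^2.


a . b = (-3)*(-4) + 1*4 + 1*(-3)
= 12 + 4 + (-3) = 13
|a|^2 = (-3)^2 + 1^2 + 1^2 = 11
|b|^2 = (-4)^2 + 4^2 + (-3)^2 = 41
(a.b)^2 = 13^2 = 169
|a|^2 * |b|^2 = 11 * 41 = 451
Result = 169 - 451 = -282


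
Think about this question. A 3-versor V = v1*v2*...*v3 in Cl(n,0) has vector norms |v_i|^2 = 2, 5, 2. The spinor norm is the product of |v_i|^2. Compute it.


Spinor norm N(V) = |v1|^2 * |v2|^2 * ... * |v3|^2
= 2 * 5 * 2
Running product: 2, 10, 20
N(V) = 20
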